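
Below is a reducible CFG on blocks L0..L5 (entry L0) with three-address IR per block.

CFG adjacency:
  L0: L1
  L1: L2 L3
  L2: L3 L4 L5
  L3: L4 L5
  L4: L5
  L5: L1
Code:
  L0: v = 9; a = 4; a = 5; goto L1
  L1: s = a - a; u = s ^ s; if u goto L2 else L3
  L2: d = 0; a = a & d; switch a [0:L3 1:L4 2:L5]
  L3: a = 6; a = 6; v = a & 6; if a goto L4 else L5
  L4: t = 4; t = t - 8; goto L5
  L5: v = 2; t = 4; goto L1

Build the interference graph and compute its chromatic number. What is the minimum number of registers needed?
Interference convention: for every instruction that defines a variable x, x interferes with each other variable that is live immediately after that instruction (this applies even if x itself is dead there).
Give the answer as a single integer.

Answer: 2

Analysis:
def/use:
  L0: {a,v} / ∅
  L1: {s,u} / {a}
  L2: {a,d} / {a}
  L3: {a,v} / ∅
  L4: {t} / ∅
  L5: {t,v} / ∅

Liveness:
  live L0: ∅→{a}
  live L1: {a}→{a}
  live L2: {a}→{a}
  live L3: ∅→{a}
  live L4: {a}→{a}
  live L5: {a}→{a}

Interfere edges:
  a: {d,s,t,u,v}
  d: {a}
  s: {a}
  t: {a}
  u: {a}
  v: {a}

Colouring:
  clique {a,d} ⇒ need ≥ 2
  assign a→c0 d→c1 s→c1 t→c1 u→c1 v→c1 — no edge inside a register ⇒ χ ≤ 2
  χ = 2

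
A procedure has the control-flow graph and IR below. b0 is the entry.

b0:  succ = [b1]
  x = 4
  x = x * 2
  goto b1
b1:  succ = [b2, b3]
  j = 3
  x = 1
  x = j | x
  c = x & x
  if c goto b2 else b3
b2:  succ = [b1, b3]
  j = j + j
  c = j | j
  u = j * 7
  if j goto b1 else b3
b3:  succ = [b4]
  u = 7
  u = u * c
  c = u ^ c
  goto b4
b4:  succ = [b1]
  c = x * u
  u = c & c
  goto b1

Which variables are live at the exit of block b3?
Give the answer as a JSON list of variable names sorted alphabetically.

Answer: ["u", "x"]

Analysis:
Block summaries:
  b0 def {x} use ∅
  b1 def {c,j,x} use ∅
  b2 def {c,j,u} use {j}
  b3 def {c,u} use {c}
  b4 def {c,u} use {u,x}

Backward fixpoint:
  live b0: ∅→∅
  live b1: ∅→{c,j,x}
  live b2: {j,x}→{c,x}
  live b3: {c,x}→{u,x}
  live b4: {u,x}→∅

live-out(b3) = ["u", "x"]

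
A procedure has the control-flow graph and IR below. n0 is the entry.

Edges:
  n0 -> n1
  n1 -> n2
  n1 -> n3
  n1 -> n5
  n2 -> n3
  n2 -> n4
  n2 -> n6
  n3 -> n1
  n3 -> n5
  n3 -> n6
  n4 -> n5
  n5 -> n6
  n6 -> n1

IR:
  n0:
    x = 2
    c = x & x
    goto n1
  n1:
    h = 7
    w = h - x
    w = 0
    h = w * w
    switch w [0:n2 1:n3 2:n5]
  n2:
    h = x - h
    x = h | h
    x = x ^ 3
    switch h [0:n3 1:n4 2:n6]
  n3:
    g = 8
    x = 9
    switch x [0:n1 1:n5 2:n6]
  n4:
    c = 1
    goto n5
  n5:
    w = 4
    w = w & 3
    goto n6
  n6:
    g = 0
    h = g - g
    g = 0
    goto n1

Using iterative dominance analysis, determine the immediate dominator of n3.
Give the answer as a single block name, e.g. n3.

Answer: n1

Working:
idom tree: n1←n0 n2←n1 n3←n1 n4←n2 n5←n1 n6←n1
Dom∩ at merges:
  n1: preds {n0,n3,n6}: {n0} ∩ {n0,n1,n3} ∩ {n0,n1,n6} = {n0}; idom=n0
  n3: preds {n1,n2}: {n0,n1} ∩ {n0,n1,n2} = {n0,n1}; idom=n1
  n5: preds {n1,n3,n4}: {n0,n1} ∩ {n0,n1,n3} ∩ {n0,n1,n2,n4} = {n0,n1}; idom=n1
  n6: preds {n2,n3,n5}: {n0,n1,n2} ∩ {n0,n1,n3} ∩ {n0,n1,n5} = {n0,n1}; idom=n1

idom(n3) = n1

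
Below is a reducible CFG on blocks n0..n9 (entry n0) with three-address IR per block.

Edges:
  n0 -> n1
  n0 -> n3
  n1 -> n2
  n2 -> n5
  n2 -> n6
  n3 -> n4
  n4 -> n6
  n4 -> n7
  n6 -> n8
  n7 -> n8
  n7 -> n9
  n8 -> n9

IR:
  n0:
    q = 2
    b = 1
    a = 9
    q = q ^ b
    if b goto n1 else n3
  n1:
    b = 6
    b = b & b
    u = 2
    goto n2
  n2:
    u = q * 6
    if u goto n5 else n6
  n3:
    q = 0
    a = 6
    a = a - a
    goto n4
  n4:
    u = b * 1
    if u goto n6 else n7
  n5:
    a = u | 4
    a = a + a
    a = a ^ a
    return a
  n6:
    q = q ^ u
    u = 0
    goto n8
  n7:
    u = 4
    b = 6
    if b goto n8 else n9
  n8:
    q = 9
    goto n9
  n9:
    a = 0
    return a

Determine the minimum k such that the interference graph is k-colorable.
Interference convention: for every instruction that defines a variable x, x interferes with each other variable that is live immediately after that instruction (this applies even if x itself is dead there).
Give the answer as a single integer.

Answer: 3

Analysis:
Per-block:
  n0: {a,b,q} / ∅
  n1: {b,u} / ∅
  n2: {u} / {q}
  n3: {a,q} / ∅
  n4: {u} / {b}
  n5: {a} / {u}
  n6: {q,u} / {q,u}
  n7: {b,u} / ∅
  n8: {q} / ∅
  n9: {a} / ∅

Live sets:
  live n0: ∅→{b,q}
  live n1: {q}→{q}
  live n2: {q}→{q,u}
  live n3: {b}→{b,q}
  live n4: {b,q}→{q,u}
  live n5: {u}→∅
  live n6: {q,u}→∅
  live n7: ∅→∅
  live n8: ∅→∅
  live n9: ∅→∅

Interference:
  a↔{b,q}
  b↔{a,q}
  q↔{a,b,u}
  u↔{q}

Registers:
  {a,b,q} pairwise interfere (3-clique) ⇒ χ ≥ 3
  assign a→c1 b→c2 q→c0 u→c1 — no edge inside a register ⇒ χ ≤ 3
  χ = 3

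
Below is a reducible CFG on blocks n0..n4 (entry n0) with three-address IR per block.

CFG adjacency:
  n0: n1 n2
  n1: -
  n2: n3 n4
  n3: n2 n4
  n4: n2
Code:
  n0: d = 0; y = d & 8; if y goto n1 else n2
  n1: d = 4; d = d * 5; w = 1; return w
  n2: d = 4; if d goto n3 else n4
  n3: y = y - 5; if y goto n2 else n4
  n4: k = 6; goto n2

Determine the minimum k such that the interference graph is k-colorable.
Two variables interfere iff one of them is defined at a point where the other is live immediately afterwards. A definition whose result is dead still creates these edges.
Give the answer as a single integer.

Block summaries:
  n0: {d,y} / ∅
  n1: {d,w} / ∅
  n2: {d} / ∅
  n3: {y} / {y}
  n4: {k} / ∅

Liveness:
  n0 li=∅ lo={y}
  n1 li=∅ lo=∅
  n2 li={y} lo={y}
  n3 li={y} lo={y}
  n4 li={y} lo={y}

Conflict graph:
  d↔{y}
  k↔{y}
  w↔∅
  y↔{d,k}

Colouring:
  clique {d,y} ⇒ need ≥ 2
  assign d→r1 k→r1 w→r0 y→r0 — no edge inside a register ⇒ χ ≤ 2
  χ = 2

Answer: 2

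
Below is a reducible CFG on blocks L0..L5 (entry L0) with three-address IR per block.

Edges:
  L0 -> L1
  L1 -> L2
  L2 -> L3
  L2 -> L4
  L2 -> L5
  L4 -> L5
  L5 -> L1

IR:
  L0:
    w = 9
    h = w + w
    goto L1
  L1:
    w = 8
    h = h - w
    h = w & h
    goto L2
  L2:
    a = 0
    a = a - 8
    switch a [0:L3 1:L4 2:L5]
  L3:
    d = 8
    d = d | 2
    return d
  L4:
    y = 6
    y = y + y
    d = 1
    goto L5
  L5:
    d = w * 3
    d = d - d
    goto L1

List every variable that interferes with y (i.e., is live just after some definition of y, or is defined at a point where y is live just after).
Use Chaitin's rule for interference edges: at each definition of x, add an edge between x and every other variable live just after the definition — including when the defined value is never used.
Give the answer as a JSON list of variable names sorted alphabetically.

def/use:
  L0 def {h,w} use ∅
  L1 def {h,w} use {h}
  L2 def {a} use ∅
  L3 def {d} use ∅
  L4 def {d,y} use ∅
  L5 def {d} use {w}

Liveness:
  L0 li=∅ lo={h}
  L1 li={h} lo={h,w}
  L2 li={h,w} lo={h,w}
  L3 li=∅ lo=∅
  L4 li={h,w} lo={h,w}
  L5 li={h,w} lo={h}

Interfere edges:
  a — {h,w}
  d — {h,w}
  h — {a,d,w,y}
  w — {a,d,h,y}
  y — {h,w}

N(y) = ["h", "w"]

Answer: ["h", "w"]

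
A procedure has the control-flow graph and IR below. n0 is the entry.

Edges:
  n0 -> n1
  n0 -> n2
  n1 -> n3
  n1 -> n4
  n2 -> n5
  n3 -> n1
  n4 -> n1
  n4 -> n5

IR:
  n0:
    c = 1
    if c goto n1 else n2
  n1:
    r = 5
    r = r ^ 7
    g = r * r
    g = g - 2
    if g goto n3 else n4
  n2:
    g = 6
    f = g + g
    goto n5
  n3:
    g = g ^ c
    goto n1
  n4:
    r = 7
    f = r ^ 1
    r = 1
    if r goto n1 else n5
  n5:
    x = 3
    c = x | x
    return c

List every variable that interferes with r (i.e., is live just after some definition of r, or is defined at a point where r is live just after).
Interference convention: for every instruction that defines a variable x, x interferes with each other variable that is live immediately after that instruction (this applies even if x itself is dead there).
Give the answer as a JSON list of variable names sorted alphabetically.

Per-block:
  n0: def={c} ue=∅
  n1: def={g,r} ue=∅
  n2: def={f,g} ue=∅
  n3: def={g} ue={c,g}
  n4: def={f,r} ue=∅
  n5: def={c,x} ue=∅

Backward fixpoint:
  live n0: ∅→{c}
  live n1: {c}→{c,g}
  live n2: ∅→∅
  live n3: {c,g}→{c}
  live n4: {c}→{c}
  live n5: ∅→∅

Interference:
  c↔{f,g,r}
  f↔{c}
  g↔{c}
  r↔{c}
  x↔∅

N(r) = ["c"]

Answer: ["c"]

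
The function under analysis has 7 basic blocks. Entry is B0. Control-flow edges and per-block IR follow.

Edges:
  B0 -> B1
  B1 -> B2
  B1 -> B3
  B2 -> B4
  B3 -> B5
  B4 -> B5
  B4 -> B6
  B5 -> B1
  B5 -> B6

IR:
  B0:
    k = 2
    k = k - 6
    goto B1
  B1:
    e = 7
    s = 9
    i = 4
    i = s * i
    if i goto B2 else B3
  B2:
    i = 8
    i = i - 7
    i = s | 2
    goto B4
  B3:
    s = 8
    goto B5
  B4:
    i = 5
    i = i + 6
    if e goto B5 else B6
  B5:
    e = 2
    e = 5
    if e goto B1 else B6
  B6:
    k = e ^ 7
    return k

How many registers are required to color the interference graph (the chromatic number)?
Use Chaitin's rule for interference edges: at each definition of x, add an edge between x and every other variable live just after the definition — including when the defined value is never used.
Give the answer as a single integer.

def/use:
  B0 def {k} use ∅
  B1 def {e,i,s} use ∅
  B2 def {i} use {s}
  B3 def {s} use ∅
  B4 def {i} use {e}
  B5 def {e} use ∅
  B6 def {k} use {e}

Backward fixpoint:
  B0 li=∅ lo=∅
  B1 li=∅ lo={e,s}
  B2 li={e,s} lo={e}
  B3 li=∅ lo=∅
  B4 li={e} lo={e}
  B5 li=∅ lo={e}
  B6 li={e} lo=∅

Interfere edges:
  e: {i,s}
  i: {e,s}
  k: ∅
  s: {e,i}

Colouring:
  lower bound: {e,i,s} mutually conflict ⇒ χ ≥ 3
  3-colouring: R0={e,k}  R1={i}  R2={s}
  χ = 3

Answer: 3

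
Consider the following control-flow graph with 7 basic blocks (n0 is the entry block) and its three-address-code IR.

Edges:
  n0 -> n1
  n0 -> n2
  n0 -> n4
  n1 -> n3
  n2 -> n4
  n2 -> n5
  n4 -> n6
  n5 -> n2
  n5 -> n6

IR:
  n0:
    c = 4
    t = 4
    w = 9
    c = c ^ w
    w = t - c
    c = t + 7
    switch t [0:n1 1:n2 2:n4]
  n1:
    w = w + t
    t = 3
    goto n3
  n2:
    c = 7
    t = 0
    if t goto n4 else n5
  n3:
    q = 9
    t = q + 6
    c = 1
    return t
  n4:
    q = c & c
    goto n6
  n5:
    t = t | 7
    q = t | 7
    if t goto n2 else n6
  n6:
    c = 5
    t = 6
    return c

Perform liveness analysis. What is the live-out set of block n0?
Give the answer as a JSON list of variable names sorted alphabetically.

Block summaries:
  n0 def {c,t,w} use ∅
  n1 def {t,w} use {t,w}
  n2 def {c,t} use ∅
  n3 def {c,q,t} use ∅
  n4 def {q} use {c}
  n5 def {q,t} use {t}
  n6 def {c,t} use ∅

Backward fixpoint:
  n0: in=∅ out={c,t,w}
  n1: in={t,w} out=∅
  n2: in=∅ out={c,t}
  n3: in=∅ out=∅
  n4: in={c} out=∅
  n5: in={t} out=∅
  n6: in=∅ out=∅

live-out(n0) = ["c", "t", "w"]

Answer: ["c", "t", "w"]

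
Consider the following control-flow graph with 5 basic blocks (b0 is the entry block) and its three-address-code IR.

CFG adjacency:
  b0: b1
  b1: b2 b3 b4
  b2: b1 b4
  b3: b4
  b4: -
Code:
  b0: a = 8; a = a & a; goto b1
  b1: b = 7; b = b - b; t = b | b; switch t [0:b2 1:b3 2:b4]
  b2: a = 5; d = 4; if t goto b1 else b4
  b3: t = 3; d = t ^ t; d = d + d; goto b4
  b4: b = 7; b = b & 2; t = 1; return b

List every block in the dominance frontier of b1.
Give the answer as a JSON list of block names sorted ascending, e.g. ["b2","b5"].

Answer: ["b1"]

Derivation:
idom tree: b1←b0 b2←b1 b3←b1 b4←b1
Join-block Dom:
  b1: preds {b0,b2}: {b0} ∩ {b0,b1,b2} = {b0}; idom=b0
  b4: preds {b1,b2,b3}: {b0,b1} ∩ {b0,b1,b2} ∩ {b0,b1,b3} = {b0,b1}; idom=b1

Frontier:
  join b1 pred b0: · stop@b0
  join b1 pred b2: b2→b1 stop@b0
  join b4 pred b1: · stop@b1
  join b4 pred b2: b2 stop@b1
  join b4 pred b3: b3 stop@b1
  b0 → ∅
  b1 → {b1}
  b2 → {b1,b4}
  b3 → {b4}
  b4 → ∅

DF(b1) = ["b1"]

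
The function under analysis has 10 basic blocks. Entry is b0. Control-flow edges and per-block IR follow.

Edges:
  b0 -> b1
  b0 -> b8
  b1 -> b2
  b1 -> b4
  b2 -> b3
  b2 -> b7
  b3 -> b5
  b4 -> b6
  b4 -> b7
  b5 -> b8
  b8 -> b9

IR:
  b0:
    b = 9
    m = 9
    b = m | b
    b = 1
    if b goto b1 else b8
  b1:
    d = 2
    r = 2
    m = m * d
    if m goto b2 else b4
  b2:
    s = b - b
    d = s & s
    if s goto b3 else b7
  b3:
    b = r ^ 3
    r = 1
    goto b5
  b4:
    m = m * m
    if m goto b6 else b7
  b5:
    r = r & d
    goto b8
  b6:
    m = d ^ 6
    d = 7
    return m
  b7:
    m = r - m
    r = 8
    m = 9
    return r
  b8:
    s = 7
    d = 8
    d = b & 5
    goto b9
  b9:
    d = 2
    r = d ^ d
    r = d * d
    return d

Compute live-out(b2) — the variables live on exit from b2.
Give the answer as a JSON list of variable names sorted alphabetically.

def/use:
  b0 def {b,m} use ∅
  b1 def {d,m,r} use {m}
  b2 def {d,s} use {b}
  b3 def {b,r} use {r}
  b4 def {m} use {m}
  b5 def {r} use {d,r}
  b6 def {d,m} use {d}
  b7 def {m,r} use {m,r}
  b8 def {d,s} use {b}
  b9 def {d,r} use ∅

Live sets:
  b0: in=∅ out={b,m}
  b1: in={b,m} out={b,d,m,r}
  b2: in={b,m,r} out={d,m,r}
  b3: in={d,r} out={b,d,r}
  b4: in={d,m,r} out={d,m,r}
  b5: in={b,d,r} out={b}
  b6: in={d} out=∅
  b7: in={m,r} out=∅
  b8: in={b} out=∅
  b9: in=∅ out=∅

live-out(b2) = ["d", "m", "r"]

Answer: ["d", "m", "r"]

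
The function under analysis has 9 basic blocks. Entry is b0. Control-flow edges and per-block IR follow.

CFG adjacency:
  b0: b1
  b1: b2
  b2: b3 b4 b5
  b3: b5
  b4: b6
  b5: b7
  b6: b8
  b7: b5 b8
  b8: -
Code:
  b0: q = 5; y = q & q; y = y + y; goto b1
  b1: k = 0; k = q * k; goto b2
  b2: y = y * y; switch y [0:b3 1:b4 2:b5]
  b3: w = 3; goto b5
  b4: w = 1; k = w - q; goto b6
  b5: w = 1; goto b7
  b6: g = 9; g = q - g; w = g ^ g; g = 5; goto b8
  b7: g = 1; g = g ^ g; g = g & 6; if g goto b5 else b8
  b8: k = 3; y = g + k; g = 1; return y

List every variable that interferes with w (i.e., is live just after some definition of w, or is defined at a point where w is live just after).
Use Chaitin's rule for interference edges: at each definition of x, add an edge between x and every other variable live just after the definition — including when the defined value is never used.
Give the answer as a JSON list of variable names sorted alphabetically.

Per-block:
  b0: def={q,y} ue=∅
  b1: def={k} ue={q}
  b2: def={y} ue={y}
  b3: def={w} ue=∅
  b4: def={k,w} ue={q}
  b5: def={w} ue=∅
  b6: def={g,w} ue={q}
  b7: def={g} ue=∅
  b8: def={g,k,y} ue={g}

Backward fixpoint:
  live b0: ∅→{q,y}
  live b1: {q,y}→{q,y}
  live b2: {q,y}→{q}
  live b3: ∅→∅
  live b4: {q}→{q}
  live b5: ∅→∅
  live b6: {q}→{g}
  live b7: ∅→{g}
  live b8: {g}→∅

Interfere edges:
  g: {k,q,y}
  k: {g,q,y}
  q: {g,k,w,y}
  w: {q}
  y: {g,k,q}

N(w) = ["q"]

Answer: ["q"]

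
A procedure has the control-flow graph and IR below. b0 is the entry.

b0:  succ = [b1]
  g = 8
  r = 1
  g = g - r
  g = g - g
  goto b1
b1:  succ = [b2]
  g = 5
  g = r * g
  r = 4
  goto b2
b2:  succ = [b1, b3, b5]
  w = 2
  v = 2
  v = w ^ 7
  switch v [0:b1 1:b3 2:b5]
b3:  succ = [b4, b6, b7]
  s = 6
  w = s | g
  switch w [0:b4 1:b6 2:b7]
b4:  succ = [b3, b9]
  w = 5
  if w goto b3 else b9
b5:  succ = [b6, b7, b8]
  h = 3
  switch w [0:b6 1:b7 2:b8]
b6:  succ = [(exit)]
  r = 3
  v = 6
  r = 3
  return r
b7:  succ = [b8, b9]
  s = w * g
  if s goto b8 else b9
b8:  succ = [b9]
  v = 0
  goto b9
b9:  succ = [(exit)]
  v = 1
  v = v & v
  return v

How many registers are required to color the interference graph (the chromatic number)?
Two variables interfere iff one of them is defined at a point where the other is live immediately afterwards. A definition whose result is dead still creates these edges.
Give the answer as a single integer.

Answer: 4

Working:
Per-block:
  b0 def {g,r} use ∅
  b1 def {g,r} use {r}
  b2 def {v,w} use ∅
  b3 def {s,w} use {g}
  b4 def {w} use ∅
  b5 def {h} use {w}
  b6 def {r,v} use ∅
  b7 def {s} use {g,w}
  b8 def {v} use ∅
  b9 def {v} use ∅

Liveness:
  b0: in=∅ out={r}
  b1: in={r} out={g,r}
  b2: in={g,r} out={g,r,w}
  b3: in={g} out={g,w}
  b4: in={g} out={g}
  b5: in={g,w} out={g,w}
  b6: in=∅ out=∅
  b7: in={g,w} out=∅
  b8: in=∅ out=∅
  b9: in=∅ out=∅

Interference:
  g: {h,r,s,v,w}
  h: {g,w}
  r: {g,v,w}
  s: {g}
  v: {g,r,w}
  w: {g,h,r,v}

Chromatic number:
  clique {g,r,v,w} ⇒ need ≥ 4
  assign g→r0 h→r2 r→r2 s→r1 v→r3 w→r1 — no edge inside a register ⇒ χ ≤ 4
  χ = 4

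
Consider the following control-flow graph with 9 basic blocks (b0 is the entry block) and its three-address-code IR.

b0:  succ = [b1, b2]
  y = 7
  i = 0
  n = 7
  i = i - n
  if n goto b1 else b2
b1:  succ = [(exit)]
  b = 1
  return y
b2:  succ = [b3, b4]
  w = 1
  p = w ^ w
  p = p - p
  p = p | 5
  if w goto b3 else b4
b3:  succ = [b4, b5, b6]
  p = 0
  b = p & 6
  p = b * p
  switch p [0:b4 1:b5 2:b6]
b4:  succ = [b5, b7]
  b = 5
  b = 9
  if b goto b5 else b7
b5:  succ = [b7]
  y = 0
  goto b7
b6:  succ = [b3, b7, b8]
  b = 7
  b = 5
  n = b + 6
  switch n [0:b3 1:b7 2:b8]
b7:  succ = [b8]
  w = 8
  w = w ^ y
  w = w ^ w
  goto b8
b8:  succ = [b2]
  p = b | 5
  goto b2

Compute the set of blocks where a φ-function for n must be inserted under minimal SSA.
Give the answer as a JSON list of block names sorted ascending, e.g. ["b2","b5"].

Answer: ["b2", "b3", "b4", "b5", "b7", "b8"]

Working:
idom tree: b1←b0 b2←b0 b3←b2 b4←b2 b5←b2 b6←b3 b7←b2 b8←b2
Join-block Dom:
  b2: preds {b0,b8}: {b0} ∩ {b0,b2,b8} = {b0}; idom=b0
  b3: preds {b2,b6}: {b0,b2} ∩ {b0,b2,b3,b6} = {b0,b2}; idom=b2
  b4: preds {b2,b3}: {b0,b2} ∩ {b0,b2,b3} = {b0,b2}; idom=b2
  b5: preds {b3,b4}: {b0,b2,b3} ∩ {b0,b2,b4} = {b0,b2}; idom=b2
  b7: preds {b4,b5,b6}: {b0,b2,b4} ∩ {b0,b2,b5} ∩ {b0,b2,b3,b6} = {b0,b2}; idom=b2
  b8: preds {b6,b7}: {b0,b2,b3,b6} ∩ {b0,b2,b7} = {b0,b2}; idom=b2

DF walk-up:
  b2←b0: walk · to b0
  b2←b8: walk b8→b2 to b0
  b3←b2: walk · to b2
  b3←b6: walk b6→b3 to b2
  b4←b2: walk · to b2
  b4←b3: walk b3 to b2
  b5←b3: walk b3 to b2
  b5←b4: walk b4 to b2
  b7←b4: walk b4 to b2
  b7←b5: walk b5 to b2
  b7←b6: walk b6→b3 to b2
  b8←b6: walk b6→b3 to b2
  b8←b7: walk b7 to b2
  b0: DF=∅
  b1: DF=∅
  b2: DF={b2}
  b3: DF={b3,b4,b5,b7,b8}
  b4: DF={b5,b7}
  b5: DF={b7}
  b6: DF={b3,b7,b8}
  b7: DF={b8}
  b8: DF={b2}

φ for n: defs {b0,b6}
  DF⁺ = {b2,b3,b4,b5,b7,b8}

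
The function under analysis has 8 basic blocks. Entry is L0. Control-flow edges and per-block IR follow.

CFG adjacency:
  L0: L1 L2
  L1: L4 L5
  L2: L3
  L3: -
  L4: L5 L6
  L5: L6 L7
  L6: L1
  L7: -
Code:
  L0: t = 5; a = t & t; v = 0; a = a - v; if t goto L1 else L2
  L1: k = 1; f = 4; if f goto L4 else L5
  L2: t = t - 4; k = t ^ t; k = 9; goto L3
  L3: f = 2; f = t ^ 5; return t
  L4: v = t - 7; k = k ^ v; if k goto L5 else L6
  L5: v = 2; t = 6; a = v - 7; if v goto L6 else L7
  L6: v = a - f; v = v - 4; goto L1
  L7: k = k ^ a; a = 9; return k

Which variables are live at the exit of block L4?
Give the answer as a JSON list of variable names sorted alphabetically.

Per-block:
  L0 def {a,t,v} use ∅
  L1 def {f,k} use ∅
  L2 def {k,t} use {t}
  L3 def {f} use {t}
  L4 def {k,v} use {k,t}
  L5 def {a,t,v} use ∅
  L6 def {v} use {a,f}
  L7 def {a,k} use {a,k}

Backward fixpoint:
  live L0: ∅→{a,t}
  live L1: {a,t}→{a,f,k,t}
  live L2: {t}→{t}
  live L3: {t}→∅
  live L4: {a,f,k,t}→{a,f,k,t}
  live L5: {f,k}→{a,f,k,t}
  live L6: {a,f,t}→{a,t}
  live L7: {a,k}→∅

live-out(L4) = ["a", "f", "k", "t"]

Answer: ["a", "f", "k", "t"]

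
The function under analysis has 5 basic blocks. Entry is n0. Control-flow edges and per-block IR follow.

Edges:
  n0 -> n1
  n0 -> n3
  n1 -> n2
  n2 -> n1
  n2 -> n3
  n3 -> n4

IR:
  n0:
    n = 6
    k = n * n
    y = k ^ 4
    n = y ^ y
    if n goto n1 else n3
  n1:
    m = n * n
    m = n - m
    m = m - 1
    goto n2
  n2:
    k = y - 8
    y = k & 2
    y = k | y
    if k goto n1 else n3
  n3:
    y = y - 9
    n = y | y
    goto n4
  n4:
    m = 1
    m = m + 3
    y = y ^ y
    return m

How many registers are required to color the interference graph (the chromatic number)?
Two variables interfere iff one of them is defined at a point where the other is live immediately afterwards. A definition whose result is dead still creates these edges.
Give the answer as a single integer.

Answer: 3

Working:
Block summaries:
  n0: def={k,n,y} ue=∅
  n1: def={m} ue={n}
  n2: def={k,y} ue={y}
  n3: def={n,y} ue={y}
  n4: def={m,y} ue={y}

Live sets:
  n0 li=∅ lo={n,y}
  n1 li={n,y} lo={n,y}
  n2 li={n,y} lo={n,y}
  n3 li={y} lo={y}
  n4 li={y} lo=∅

Interfere edges:
  k — {n,y}
  m — {n,y}
  n — {k,m,y}
  y — {k,m,n}

Chromatic number:
  clique {k,n,y} ⇒ need ≥ 3
  3-colouring: r0={n}  r1={y}  r2={k,m}
  χ = 3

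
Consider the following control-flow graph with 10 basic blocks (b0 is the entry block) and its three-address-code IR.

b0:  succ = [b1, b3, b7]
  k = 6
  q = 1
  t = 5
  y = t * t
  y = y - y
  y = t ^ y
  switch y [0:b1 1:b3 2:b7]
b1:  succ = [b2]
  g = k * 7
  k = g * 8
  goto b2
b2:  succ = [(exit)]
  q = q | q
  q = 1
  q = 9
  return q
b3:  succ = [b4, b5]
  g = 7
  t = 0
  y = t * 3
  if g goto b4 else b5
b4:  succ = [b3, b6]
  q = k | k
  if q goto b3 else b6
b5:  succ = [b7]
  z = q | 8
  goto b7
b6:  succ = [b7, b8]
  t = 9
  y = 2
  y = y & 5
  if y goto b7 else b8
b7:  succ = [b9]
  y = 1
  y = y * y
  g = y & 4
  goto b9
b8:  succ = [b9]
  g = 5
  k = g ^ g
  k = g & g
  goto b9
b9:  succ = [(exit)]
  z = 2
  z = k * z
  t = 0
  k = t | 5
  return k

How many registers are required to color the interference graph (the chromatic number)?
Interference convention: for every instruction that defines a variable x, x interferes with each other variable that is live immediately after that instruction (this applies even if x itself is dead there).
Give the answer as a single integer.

Answer: 5

Analysis:
def/use:
  b0 def {k,q,t,y} use ∅
  b1 def {g,k} use {k}
  b2 def {q} use {q}
  b3 def {g,t,y} use ∅
  b4 def {q} use {k}
  b5 def {z} use {q}
  b6 def {t,y} use ∅
  b7 def {g,y} use ∅
  b8 def {g,k} use ∅
  b9 def {k,t,z} use {k}

Backward fixpoint:
  live b0: ∅→{k,q}
  live b1: {k,q}→{q}
  live b2: {q}→∅
  live b3: {k,q}→{k,q}
  live b4: {k}→{k,q}
  live b5: {k,q}→{k}
  live b6: {k}→{k}
  live b7: {k}→{k}
  live b8: ∅→{k}
  live b9: {k}→∅

Conflict graph:
  g: {k,q,t,y}
  k: {g,q,t,y,z}
  q: {g,k,t,y}
  t: {g,k,q,y}
  y: {g,k,q,t}
  z: {k}

Colouring:
  clique {g,k,q,t,y} ⇒ need ≥ 5
  5-colouring: r0={k}  r1={g,z}  r2={q}  r3={t}  r4={y}
  χ = 5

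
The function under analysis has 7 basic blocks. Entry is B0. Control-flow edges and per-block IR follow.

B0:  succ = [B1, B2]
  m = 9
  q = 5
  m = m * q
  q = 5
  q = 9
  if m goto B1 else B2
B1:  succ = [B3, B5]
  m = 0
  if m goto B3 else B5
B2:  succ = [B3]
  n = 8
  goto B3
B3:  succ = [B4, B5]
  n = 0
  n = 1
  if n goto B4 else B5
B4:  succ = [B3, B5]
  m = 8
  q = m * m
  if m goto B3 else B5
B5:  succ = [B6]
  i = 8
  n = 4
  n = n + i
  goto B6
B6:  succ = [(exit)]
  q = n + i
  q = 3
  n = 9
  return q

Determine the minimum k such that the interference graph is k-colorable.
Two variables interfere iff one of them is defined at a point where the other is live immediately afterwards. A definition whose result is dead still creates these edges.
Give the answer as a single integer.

Block summaries:
  B0: def={m,q} ue=∅
  B1: def={m} ue=∅
  B2: def={n} ue=∅
  B3: def={n} ue=∅
  B4: def={m,q} ue=∅
  B5: def={i,n} ue=∅
  B6: def={n,q} ue={i,n}

Backward fixpoint:
  B0 li=∅ lo=∅
  B1 li=∅ lo=∅
  B2 li=∅ lo=∅
  B3 li=∅ lo=∅
  B4 li=∅ lo=∅
  B5 li=∅ lo={i,n}
  B6 li={i,n} lo=∅

Interference:
  i — {n}
  m — {q}
  n — {i,q}
  q — {m,n}

Chromatic number:
  clique {i,n} ⇒ need ≥ 2
  assign i→r1 m→r0 n→r0 q→r1 — no edge inside a register ⇒ χ ≤ 2
  χ = 2

Answer: 2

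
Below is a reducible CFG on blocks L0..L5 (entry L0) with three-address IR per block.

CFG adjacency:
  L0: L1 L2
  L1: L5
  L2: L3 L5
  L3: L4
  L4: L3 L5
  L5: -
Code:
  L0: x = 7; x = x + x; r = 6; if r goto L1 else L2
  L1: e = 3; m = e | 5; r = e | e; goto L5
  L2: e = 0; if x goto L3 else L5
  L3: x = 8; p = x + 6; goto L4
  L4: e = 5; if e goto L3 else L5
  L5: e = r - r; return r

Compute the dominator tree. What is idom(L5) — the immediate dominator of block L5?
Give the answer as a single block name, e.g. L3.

idom tree: L1←L0 L2←L0 L3←L2 L4←L3 L5←L0
Dom∩ at merges:
  L3: preds {L2,L4}: {L0,L2} ∩ {L0,L2,L3,L4} = {L0,L2}; idom=L2
  L5: preds {L1,L2,L4}: {L0,L1} ∩ {L0,L2} ∩ {L0,L2,L3,L4} = {L0}; idom=L0

idom(L5) = L0

Answer: L0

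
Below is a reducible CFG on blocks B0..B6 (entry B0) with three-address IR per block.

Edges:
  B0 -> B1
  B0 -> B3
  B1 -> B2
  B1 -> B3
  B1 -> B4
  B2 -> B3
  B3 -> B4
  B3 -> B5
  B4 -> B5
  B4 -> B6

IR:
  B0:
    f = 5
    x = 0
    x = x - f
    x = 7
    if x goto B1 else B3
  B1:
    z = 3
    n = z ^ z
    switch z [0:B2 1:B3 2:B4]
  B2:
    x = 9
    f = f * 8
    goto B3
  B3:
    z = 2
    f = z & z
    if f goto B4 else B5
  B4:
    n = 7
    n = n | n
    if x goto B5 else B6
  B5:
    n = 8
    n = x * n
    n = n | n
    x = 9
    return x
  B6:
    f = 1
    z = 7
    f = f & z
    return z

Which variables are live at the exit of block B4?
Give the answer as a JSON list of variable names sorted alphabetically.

Answer: ["x"]

Working:
def/use:
  B0: def={f,x} ue=∅
  B1: def={n,z} ue=∅
  B2: def={f,x} ue={f}
  B3: def={f,z} ue=∅
  B4: def={n} ue={x}
  B5: def={n,x} ue={x}
  B6: def={f,z} ue=∅

Liveness:
  B0: in=∅ out={f,x}
  B1: in={f,x} out={f,x}
  B2: in={f} out={x}
  B3: in={x} out={x}
  B4: in={x} out={x}
  B5: in={x} out=∅
  B6: in=∅ out=∅

live-out(B4) = ["x"]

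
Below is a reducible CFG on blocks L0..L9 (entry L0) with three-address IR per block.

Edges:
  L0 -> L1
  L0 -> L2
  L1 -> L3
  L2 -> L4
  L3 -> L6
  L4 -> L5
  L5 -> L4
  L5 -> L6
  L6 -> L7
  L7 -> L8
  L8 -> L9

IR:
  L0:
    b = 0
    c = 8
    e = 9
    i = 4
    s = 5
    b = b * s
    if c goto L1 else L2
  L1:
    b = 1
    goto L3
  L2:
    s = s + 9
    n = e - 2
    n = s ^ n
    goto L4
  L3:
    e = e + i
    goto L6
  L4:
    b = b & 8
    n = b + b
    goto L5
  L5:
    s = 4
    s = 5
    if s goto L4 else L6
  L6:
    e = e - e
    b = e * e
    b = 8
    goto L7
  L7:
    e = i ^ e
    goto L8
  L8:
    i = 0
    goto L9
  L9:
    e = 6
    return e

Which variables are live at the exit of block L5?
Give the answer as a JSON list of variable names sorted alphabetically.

Per-block:
  L0: {b,c,e,i,s} / ∅
  L1: {b} / ∅
  L2: {n,s} / {e,s}
  L3: {e} / {e,i}
  L4: {b,n} / {b}
  L5: {s} / ∅
  L6: {b,e} / {e}
  L7: {e} / {e,i}
  L8: {i} / ∅
  L9: {e} / ∅

Backward fixpoint:
  L0: in=∅ out={b,e,i,s}
  L1: in={e,i} out={e,i}
  L2: in={b,e,i,s} out={b,e,i}
  L3: in={e,i} out={e,i}
  L4: in={b,e,i} out={b,e,i}
  L5: in={b,e,i} out={b,e,i}
  L6: in={e,i} out={e,i}
  L7: in={e,i} out=∅
  L8: in=∅ out=∅
  L9: in=∅ out=∅

live-out(L5) = ["b", "e", "i"]

Answer: ["b", "e", "i"]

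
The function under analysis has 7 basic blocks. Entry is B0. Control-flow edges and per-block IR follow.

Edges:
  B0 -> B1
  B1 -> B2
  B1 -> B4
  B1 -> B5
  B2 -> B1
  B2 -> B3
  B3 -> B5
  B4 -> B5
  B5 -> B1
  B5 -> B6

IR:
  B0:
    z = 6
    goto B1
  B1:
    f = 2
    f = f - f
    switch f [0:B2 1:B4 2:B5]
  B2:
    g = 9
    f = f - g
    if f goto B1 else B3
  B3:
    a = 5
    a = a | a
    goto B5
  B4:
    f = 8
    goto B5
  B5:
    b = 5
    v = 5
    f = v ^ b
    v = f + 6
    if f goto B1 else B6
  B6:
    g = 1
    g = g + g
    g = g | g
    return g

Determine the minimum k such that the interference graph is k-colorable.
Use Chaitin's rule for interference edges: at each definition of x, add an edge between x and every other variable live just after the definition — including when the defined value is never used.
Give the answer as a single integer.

Per-block:
  B0: def={z} ue=∅
  B1: def={f} ue=∅
  B2: def={f,g} ue={f}
  B3: def={a} ue=∅
  B4: def={f} ue=∅
  B5: def={b,f,v} ue=∅
  B6: def={g} ue=∅

Live sets:
  B0: in=∅ out=∅
  B1: in=∅ out={f}
  B2: in={f} out=∅
  B3: in=∅ out=∅
  B4: in=∅ out=∅
  B5: in=∅ out=∅
  B6: in=∅ out=∅

Interfere edges:
  a — ∅
  b — {v}
  f — {g,v}
  g — {f}
  v — {b,f}
  z — ∅

Colouring:
  {b,v} pairwise interfere (2-clique) ⇒ χ ≥ 2
  assign a→r0 b→r0 f→r0 g→r1 v→r1 z→r0 — no edge inside a register ⇒ χ ≤ 2
  χ = 2

Answer: 2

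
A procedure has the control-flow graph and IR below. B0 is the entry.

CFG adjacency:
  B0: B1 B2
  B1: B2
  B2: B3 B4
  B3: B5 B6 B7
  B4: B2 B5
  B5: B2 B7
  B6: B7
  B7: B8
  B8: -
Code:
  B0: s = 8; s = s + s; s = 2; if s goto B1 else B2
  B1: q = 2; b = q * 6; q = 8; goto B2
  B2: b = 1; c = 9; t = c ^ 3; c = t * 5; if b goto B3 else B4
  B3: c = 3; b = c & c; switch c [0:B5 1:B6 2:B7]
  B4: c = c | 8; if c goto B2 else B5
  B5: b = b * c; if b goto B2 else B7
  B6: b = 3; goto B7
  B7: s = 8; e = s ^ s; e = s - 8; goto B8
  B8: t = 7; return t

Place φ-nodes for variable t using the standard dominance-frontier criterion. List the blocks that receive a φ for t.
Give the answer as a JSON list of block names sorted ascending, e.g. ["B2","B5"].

idom tree: B1←B0 B2←B0 B3←B2 B4←B2 B5←B2 B6←B3 B7←B2 B8←B7
Dom at joins:
  B2: preds {B0,B1,B4,B5}: {B0} ∩ {B0,B1} ∩ {B0,B2,B4} ∩ {B0,B2,B5} = {B0}; idom=B0
  B5: preds {B3,B4}: {B0,B2,B3} ∩ {B0,B2,B4} = {B0,B2}; idom=B2
  B7: preds {B3,B5,B6}: {B0,B2,B3} ∩ {B0,B2,B5} ∩ {B0,B2,B3,B6} = {B0,B2}; idom=B2

Frontier:
  B2←B0: walk · to B0
  B2←B1: walk B1 to B0
  B2←B4: walk B4→B2 to B0
  B2←B5: walk B5→B2 to B0
  B5←B3: walk B3 to B2
  B5←B4: walk B4 to B2
  B7←B3: walk B3 to B2
  B7←B5: walk B5 to B2
  B7←B6: walk B6→B3 to B2
  DF(B0)=∅
  DF(B1)={B2}
  DF(B2)={B2}
  DF(B3)={B5,B7}
  DF(B4)={B2,B5}
  DF(B5)={B2,B7}
  DF(B6)={B7}
  DF(B7)=∅
  DF(B8)=∅

φ for t: defs {B2,B8}
  DF⁺ = {B2}

Answer: ["B2"]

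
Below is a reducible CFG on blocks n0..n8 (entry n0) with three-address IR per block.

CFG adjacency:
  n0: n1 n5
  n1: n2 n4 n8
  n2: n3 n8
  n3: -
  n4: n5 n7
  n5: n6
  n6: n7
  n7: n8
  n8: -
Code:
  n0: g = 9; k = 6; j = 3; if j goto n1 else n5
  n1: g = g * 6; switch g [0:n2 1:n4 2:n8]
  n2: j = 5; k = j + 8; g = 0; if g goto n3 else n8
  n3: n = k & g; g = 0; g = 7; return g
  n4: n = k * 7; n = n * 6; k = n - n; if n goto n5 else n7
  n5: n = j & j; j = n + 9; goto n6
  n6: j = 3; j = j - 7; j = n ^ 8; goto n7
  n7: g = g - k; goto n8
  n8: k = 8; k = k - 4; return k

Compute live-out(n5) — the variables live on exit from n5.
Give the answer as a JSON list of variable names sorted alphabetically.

def/use:
  n0: {g,j,k} / ∅
  n1: {g} / {g}
  n2: {g,j,k} / ∅
  n3: {g,n} / {g,k}
  n4: {k,n} / {k}
  n5: {j,n} / {j}
  n6: {j} / {n}
  n7: {g} / {g,k}
  n8: {k} / ∅

Backward fixpoint:
  n0 li=∅ lo={g,j,k}
  n1 li={g,j,k} lo={g,j,k}
  n2 li=∅ lo={g,k}
  n3 li={g,k} lo=∅
  n4 li={g,j,k} lo={g,j,k}
  n5 li={g,j,k} lo={g,k,n}
  n6 li={g,k,n} lo={g,k}
  n7 li={g,k} lo=∅
  n8 li=∅ lo=∅

live-out(n5) = ["g", "k", "n"]

Answer: ["g", "k", "n"]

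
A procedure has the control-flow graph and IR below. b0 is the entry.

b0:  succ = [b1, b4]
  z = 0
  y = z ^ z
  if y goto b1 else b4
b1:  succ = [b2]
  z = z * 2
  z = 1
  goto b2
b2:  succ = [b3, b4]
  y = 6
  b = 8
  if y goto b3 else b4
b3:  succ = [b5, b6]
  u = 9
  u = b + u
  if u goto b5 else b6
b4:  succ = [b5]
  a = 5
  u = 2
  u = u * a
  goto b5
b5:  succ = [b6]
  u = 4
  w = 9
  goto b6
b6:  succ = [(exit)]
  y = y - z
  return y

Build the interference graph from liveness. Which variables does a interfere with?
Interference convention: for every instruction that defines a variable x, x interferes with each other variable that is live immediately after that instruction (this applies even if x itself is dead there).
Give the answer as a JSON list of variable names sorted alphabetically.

Block summaries:
  b0: {y,z} / ∅
  b1: {z} / {z}
  b2: {b,y} / ∅
  b3: {u} / {b}
  b4: {a,u} / ∅
  b5: {u,w} / ∅
  b6: {y} / {y,z}

Liveness:
  b0 li=∅ lo={y,z}
  b1 li={z} lo={z}
  b2 li={z} lo={b,y,z}
  b3 li={b,y,z} lo={y,z}
  b4 li={y,z} lo={y,z}
  b5 li={y,z} lo={y,z}
  b6 li={y,z} lo=∅

Interfere edges:
  a — {u,y,z}
  b — {u,y,z}
  u — {a,b,y,z}
  w — {y,z}
  y — {a,b,u,w,z}
  z — {a,b,u,w,y}

N(a) = ["u", "y", "z"]

Answer: ["u", "y", "z"]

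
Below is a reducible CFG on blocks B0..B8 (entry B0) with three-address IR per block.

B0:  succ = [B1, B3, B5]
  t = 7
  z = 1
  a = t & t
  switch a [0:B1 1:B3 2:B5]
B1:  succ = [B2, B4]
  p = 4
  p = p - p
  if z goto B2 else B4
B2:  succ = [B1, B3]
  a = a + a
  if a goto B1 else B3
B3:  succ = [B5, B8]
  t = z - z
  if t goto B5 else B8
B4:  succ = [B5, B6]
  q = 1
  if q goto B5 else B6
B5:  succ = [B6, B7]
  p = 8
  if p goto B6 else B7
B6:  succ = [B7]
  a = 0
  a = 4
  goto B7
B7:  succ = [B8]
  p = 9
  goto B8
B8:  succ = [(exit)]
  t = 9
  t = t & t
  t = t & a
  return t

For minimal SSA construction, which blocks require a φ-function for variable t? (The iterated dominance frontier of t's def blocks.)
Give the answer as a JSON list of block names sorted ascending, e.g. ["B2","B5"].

Answer: ["B5", "B6", "B7", "B8"]

Analysis:
idom tree: B1←B0 B2←B1 B3←B0 B4←B1 B5←B0 B6←B0 B7←B0 B8←B0
Dom at joins:
  B1: preds {B0,B2}: {B0} ∩ {B0,B1,B2} = {B0}; idom=B0
  B3: preds {B0,B2}: {B0} ∩ {B0,B1,B2} = {B0}; idom=B0
  B5: preds {B0,B3,B4}: {B0} ∩ {B0,B3} ∩ {B0,B1,B4} = {B0}; idom=B0
  B6: preds {B4,B5}: {B0,B1,B4} ∩ {B0,B5} = {B0}; idom=B0
  B7: preds {B5,B6}: {B0,B5} ∩ {B0,B6} = {B0}; idom=B0
  B8: preds {B3,B7}: {B0,B3} ∩ {B0,B7} = {B0}; idom=B0

DF derivation:
  join B1 pred B0: · stop@B0
  join B1 pred B2: B2→B1 stop@B0
  join B3 pred B0: · stop@B0
  join B3 pred B2: B2→B1 stop@B0
  join B5 pred B0: · stop@B0
  join B5 pred B3: B3 stop@B0
  join B5 pred B4: B4→B1 stop@B0
  join B6 pred B4: B4→B1 stop@B0
  join B6 pred B5: B5 stop@B0
  join B7 pred B5: B5 stop@B0
  join B7 pred B6: B6 stop@B0
  join B8 pred B3: B3 stop@B0
  join B8 pred B7: B7 stop@B0
  B0: DF=∅
  B1: DF={B1,B3,B5,B6}
  B2: DF={B1,B3}
  B3: DF={B5,B8}
  B4: DF={B5,B6}
  B5: DF={B6,B7}
  B6: DF={B7}
  B7: DF={B8}
  B8: DF=∅

φ for t: defs {B0,B3,B8}
  DF⁺ = {B5,B6,B7,B8}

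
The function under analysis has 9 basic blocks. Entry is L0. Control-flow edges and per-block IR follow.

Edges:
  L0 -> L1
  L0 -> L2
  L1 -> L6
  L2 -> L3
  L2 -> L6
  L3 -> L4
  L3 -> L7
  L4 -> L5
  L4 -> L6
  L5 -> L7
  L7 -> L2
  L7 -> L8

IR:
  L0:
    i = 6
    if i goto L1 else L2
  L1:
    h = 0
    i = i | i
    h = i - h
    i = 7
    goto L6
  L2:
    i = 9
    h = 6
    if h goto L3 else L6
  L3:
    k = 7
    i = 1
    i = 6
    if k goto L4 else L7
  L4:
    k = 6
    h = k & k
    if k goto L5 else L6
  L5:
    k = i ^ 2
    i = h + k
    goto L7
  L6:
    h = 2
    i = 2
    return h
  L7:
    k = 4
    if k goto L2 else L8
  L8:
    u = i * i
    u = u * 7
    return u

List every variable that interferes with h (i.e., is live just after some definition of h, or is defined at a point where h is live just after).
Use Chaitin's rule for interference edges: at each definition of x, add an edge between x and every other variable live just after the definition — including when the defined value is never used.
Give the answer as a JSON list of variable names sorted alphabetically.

def/use:
  L0: def={i} ue=∅
  L1: def={h,i} ue={i}
  L2: def={h,i} ue=∅
  L3: def={i,k} ue=∅
  L4: def={h,k} ue=∅
  L5: def={i,k} ue={h,i}
  L6: def={h,i} ue=∅
  L7: def={k} ue=∅
  L8: def={u} ue={i}

Liveness:
  live L0: ∅→{i}
  live L1: {i}→∅
  live L2: ∅→∅
  live L3: ∅→{i}
  live L4: {i}→{h,i}
  live L5: {h,i}→{i}
  live L6: ∅→∅
  live L7: {i}→{i}
  live L8: {i}→∅

Conflict graph:
  h: {i,k}
  i: {h,k}
  k: {h,i}
  u: ∅

N(h) = ["i", "k"]

Answer: ["i", "k"]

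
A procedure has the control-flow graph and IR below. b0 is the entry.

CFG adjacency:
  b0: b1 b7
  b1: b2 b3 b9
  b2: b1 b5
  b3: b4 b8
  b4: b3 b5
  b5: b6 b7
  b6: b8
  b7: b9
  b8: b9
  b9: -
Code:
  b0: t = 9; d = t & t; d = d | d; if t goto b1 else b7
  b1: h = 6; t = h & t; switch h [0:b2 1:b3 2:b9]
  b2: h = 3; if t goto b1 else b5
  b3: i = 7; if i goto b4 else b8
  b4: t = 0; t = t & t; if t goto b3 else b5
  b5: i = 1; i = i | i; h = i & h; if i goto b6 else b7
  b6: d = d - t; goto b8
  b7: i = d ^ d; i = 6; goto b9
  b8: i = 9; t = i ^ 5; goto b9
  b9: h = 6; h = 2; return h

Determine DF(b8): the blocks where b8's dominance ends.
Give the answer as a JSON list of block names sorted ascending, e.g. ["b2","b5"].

idom tree: b1←b0 b2←b1 b3←b1 b4←b3 b5←b1 b6←b5 b7←b0 b8←b1 b9←b0
Dom at joins:
  b1: preds {b0,b2}: {b0} ∩ {b0,b1,b2} = {b0}; idom=b0
  b3: preds {b1,b4}: {b0,b1} ∩ {b0,b1,b3,b4} = {b0,b1}; idom=b1
  b5: preds {b2,b4}: {b0,b1,b2} ∩ {b0,b1,b3,b4} = {b0,b1}; idom=b1
  b7: preds {b0,b5}: {b0} ∩ {b0,b1,b5} = {b0}; idom=b0
  b8: preds {b3,b6}: {b0,b1,b3} ∩ {b0,b1,b5,b6} = {b0,b1}; idom=b1
  b9: preds {b1,b7,b8}: {b0,b1} ∩ {b0,b7} ∩ {b0,b1,b8} = {b0}; idom=b0

DF derivation:
  b1←b0: walk · to b0
  b1←b2: walk b2→b1 to b0
  b3←b1: walk · to b1
  b3←b4: walk b4→b3 to b1
  b5←b2: walk b2 to b1
  b5←b4: walk b4→b3 to b1
  b7←b0: walk · to b0
  b7←b5: walk b5→b1 to b0
  b8←b3: walk b3 to b1
  b8←b6: walk b6→b5 to b1
  b9←b1: walk b1 to b0
  b9←b7: walk b7 to b0
  b9←b8: walk b8→b1 to b0
  b0: DF=∅
  b1: DF={b1,b7,b9}
  b2: DF={b1,b5}
  b3: DF={b3,b5,b8}
  b4: DF={b3,b5}
  b5: DF={b7,b8}
  b6: DF={b8}
  b7: DF={b9}
  b8: DF={b9}
  b9: DF=∅

DF(b8) = ["b9"]

Answer: ["b9"]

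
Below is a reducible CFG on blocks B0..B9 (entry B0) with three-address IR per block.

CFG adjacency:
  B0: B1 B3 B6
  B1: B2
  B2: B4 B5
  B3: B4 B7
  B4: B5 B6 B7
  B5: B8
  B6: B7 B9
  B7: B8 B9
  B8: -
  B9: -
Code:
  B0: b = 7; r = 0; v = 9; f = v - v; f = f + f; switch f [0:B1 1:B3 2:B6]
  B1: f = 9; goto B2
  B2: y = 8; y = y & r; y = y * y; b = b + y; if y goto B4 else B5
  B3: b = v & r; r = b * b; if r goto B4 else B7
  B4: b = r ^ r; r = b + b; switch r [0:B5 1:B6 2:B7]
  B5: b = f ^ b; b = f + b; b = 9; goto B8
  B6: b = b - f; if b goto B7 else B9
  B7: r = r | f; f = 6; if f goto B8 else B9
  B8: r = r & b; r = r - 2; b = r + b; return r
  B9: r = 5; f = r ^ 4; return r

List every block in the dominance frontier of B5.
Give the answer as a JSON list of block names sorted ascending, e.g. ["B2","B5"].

idom tree: B1←B0 B2←B1 B3←B0 B4←B0 B5←B0 B6←B0 B7←B0 B8←B0 B9←B0
Join-block Dom:
  B4: preds {B2,B3}: {B0,B1,B2} ∩ {B0,B3} = {B0}; idom=B0
  B5: preds {B2,B4}: {B0,B1,B2} ∩ {B0,B4} = {B0}; idom=B0
  B6: preds {B0,B4}: {B0} ∩ {B0,B4} = {B0}; idom=B0
  B7: preds {B3,B4,B6}: {B0,B3} ∩ {B0,B4} ∩ {B0,B6} = {B0}; idom=B0
  B8: preds {B5,B7}: {B0,B5} ∩ {B0,B7} = {B0}; idom=B0
  B9: preds {B6,B7}: {B0,B6} ∩ {B0,B7} = {B0}; idom=B0

DF walk-up:
  B4←B2: walk B2→B1 to B0
  B4←B3: walk B3 to B0
  B5←B2: walk B2→B1 to B0
  B5←B4: walk B4 to B0
  B6←B0: walk · to B0
  B6←B4: walk B4 to B0
  B7←B3: walk B3 to B0
  B7←B4: walk B4 to B0
  B7←B6: walk B6 to B0
  B8←B5: walk B5 to B0
  B8←B7: walk B7 to B0
  B9←B6: walk B6 to B0
  B9←B7: walk B7 to B0
  DF(B0)=∅
  DF(B1)={B4,B5}
  DF(B2)={B4,B5}
  DF(B3)={B4,B7}
  DF(B4)={B5,B6,B7}
  DF(B5)={B8}
  DF(B6)={B7,B9}
  DF(B7)={B8,B9}
  DF(B8)=∅
  DF(B9)=∅

DF(B5) = ["B8"]

Answer: ["B8"]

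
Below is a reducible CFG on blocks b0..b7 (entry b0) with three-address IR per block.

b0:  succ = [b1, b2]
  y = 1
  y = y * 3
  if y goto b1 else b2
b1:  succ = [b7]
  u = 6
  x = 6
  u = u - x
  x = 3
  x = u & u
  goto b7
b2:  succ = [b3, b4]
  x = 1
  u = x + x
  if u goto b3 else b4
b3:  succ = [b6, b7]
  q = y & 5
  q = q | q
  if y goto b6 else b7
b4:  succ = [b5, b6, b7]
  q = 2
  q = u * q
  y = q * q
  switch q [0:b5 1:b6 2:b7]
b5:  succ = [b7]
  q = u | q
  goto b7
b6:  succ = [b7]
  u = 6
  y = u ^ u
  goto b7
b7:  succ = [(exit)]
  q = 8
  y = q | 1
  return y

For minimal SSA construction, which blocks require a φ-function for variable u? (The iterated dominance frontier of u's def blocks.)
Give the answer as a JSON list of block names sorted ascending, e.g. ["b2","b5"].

Answer: ["b7"]

Derivation:
idom tree: b1←b0 b2←b0 b3←b2 b4←b2 b5←b4 b6←b2 b7←b0
Dom∩ at merges:
  b6: preds {b3,b4}: {b0,b2,b3} ∩ {b0,b2,b4} = {b0,b2}; idom=b2
  b7: preds {b1,b3,b4,b5,b6}: {b0,b1} ∩ {b0,b2,b3} ∩ {b0,b2,b4} ∩ {b0,b2,b4,b5} ∩ {b0,b2,b6} = {b0}; idom=b0

Frontier:
  join b6 pred b3: b3 stop@b2
  join b6 pred b4: b4 stop@b2
  join b7 pred b1: b1 stop@b0
  join b7 pred b3: b3→b2 stop@b0
  join b7 pred b4: b4→b2 stop@b0
  join b7 pred b5: b5→b4→b2 stop@b0
  join b7 pred b6: b6→b2 stop@b0
  b0 → ∅
  b1 → {b7}
  b2 → {b7}
  b3 → {b6,b7}
  b4 → {b6,b7}
  b5 → {b7}
  b6 → {b7}
  b7 → ∅

φ for u: defs {b1,b2,b6}
  DF⁺ = {b7}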